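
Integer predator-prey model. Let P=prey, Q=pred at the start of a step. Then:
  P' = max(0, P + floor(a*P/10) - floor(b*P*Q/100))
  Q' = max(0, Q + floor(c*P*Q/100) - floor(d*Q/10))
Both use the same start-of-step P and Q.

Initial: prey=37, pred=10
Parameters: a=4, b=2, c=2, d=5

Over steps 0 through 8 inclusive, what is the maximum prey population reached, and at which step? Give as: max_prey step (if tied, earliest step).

Answer: 55 3

Derivation:
Step 1: prey: 37+14-7=44; pred: 10+7-5=12
Step 2: prey: 44+17-10=51; pred: 12+10-6=16
Step 3: prey: 51+20-16=55; pred: 16+16-8=24
Step 4: prey: 55+22-26=51; pred: 24+26-12=38
Step 5: prey: 51+20-38=33; pred: 38+38-19=57
Step 6: prey: 33+13-37=9; pred: 57+37-28=66
Step 7: prey: 9+3-11=1; pred: 66+11-33=44
Step 8: prey: 1+0-0=1; pred: 44+0-22=22
Max prey = 55 at step 3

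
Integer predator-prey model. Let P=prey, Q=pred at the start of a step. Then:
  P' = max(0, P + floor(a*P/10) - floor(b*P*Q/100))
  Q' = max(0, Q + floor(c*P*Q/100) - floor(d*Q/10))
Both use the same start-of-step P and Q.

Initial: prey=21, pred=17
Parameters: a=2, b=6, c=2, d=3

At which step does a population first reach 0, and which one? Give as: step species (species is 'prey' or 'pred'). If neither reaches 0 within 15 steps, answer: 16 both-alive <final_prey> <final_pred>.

Step 1: prey: 21+4-21=4; pred: 17+7-5=19
Step 2: prey: 4+0-4=0; pred: 19+1-5=15
First extinction: prey at step 2

Answer: 2 prey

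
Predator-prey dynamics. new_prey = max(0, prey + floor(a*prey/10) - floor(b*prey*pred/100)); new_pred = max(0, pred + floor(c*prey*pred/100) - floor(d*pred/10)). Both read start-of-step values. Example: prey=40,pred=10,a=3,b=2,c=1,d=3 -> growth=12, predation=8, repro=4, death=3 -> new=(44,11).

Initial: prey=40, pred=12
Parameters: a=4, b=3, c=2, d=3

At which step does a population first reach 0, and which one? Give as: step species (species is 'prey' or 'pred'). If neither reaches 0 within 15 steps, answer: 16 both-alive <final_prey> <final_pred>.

Answer: 5 prey

Derivation:
Step 1: prey: 40+16-14=42; pred: 12+9-3=18
Step 2: prey: 42+16-22=36; pred: 18+15-5=28
Step 3: prey: 36+14-30=20; pred: 28+20-8=40
Step 4: prey: 20+8-24=4; pred: 40+16-12=44
Step 5: prey: 4+1-5=0; pred: 44+3-13=34
First extinction: prey at step 5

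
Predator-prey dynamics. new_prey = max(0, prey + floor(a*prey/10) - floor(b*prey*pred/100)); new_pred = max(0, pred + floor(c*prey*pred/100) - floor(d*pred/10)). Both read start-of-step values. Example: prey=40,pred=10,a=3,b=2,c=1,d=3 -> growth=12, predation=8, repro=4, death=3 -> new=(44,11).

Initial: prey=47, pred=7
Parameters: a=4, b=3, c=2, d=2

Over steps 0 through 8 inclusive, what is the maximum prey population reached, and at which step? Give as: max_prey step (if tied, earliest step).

Answer: 58 2

Derivation:
Step 1: prey: 47+18-9=56; pred: 7+6-1=12
Step 2: prey: 56+22-20=58; pred: 12+13-2=23
Step 3: prey: 58+23-40=41; pred: 23+26-4=45
Step 4: prey: 41+16-55=2; pred: 45+36-9=72
Step 5: prey: 2+0-4=0; pred: 72+2-14=60
Step 6: prey: 0+0-0=0; pred: 60+0-12=48
Step 7: prey: 0+0-0=0; pred: 48+0-9=39
Step 8: prey: 0+0-0=0; pred: 39+0-7=32
Max prey = 58 at step 2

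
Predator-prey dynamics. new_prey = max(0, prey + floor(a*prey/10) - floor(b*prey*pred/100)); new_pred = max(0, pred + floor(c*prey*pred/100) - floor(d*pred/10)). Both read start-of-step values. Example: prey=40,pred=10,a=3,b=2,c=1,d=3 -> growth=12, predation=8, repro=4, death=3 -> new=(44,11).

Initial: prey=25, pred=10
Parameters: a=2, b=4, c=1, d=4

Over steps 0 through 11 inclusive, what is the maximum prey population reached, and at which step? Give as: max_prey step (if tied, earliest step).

Step 1: prey: 25+5-10=20; pred: 10+2-4=8
Step 2: prey: 20+4-6=18; pred: 8+1-3=6
Step 3: prey: 18+3-4=17; pred: 6+1-2=5
Step 4: prey: 17+3-3=17; pred: 5+0-2=3
Step 5: prey: 17+3-2=18; pred: 3+0-1=2
Step 6: prey: 18+3-1=20; pred: 2+0-0=2
Step 7: prey: 20+4-1=23; pred: 2+0-0=2
Step 8: prey: 23+4-1=26; pred: 2+0-0=2
Step 9: prey: 26+5-2=29; pred: 2+0-0=2
Step 10: prey: 29+5-2=32; pred: 2+0-0=2
Step 11: prey: 32+6-2=36; pred: 2+0-0=2
Max prey = 36 at step 11

Answer: 36 11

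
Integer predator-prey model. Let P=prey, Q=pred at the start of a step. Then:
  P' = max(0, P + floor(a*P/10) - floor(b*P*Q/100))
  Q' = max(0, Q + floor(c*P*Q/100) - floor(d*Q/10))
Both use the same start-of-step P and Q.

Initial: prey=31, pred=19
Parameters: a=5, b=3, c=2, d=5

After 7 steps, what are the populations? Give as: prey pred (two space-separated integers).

Answer: 16 10

Derivation:
Step 1: prey: 31+15-17=29; pred: 19+11-9=21
Step 2: prey: 29+14-18=25; pred: 21+12-10=23
Step 3: prey: 25+12-17=20; pred: 23+11-11=23
Step 4: prey: 20+10-13=17; pred: 23+9-11=21
Step 5: prey: 17+8-10=15; pred: 21+7-10=18
Step 6: prey: 15+7-8=14; pred: 18+5-9=14
Step 7: prey: 14+7-5=16; pred: 14+3-7=10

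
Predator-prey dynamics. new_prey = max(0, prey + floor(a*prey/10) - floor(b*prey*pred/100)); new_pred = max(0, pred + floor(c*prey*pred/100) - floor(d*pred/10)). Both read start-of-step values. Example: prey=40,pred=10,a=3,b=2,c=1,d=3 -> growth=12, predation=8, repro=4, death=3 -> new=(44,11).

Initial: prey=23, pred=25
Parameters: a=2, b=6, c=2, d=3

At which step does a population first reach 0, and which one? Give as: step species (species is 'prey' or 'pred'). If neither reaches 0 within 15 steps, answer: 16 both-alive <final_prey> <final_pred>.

Answer: 1 prey

Derivation:
Step 1: prey: 23+4-34=0; pred: 25+11-7=29
First extinction: prey at step 1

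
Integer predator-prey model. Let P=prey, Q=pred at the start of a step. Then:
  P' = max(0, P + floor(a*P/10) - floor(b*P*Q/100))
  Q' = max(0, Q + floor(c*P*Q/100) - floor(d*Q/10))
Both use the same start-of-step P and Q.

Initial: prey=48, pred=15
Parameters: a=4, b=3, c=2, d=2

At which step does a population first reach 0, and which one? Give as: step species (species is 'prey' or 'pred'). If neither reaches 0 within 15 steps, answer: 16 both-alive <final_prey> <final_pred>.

Answer: 4 prey

Derivation:
Step 1: prey: 48+19-21=46; pred: 15+14-3=26
Step 2: prey: 46+18-35=29; pred: 26+23-5=44
Step 3: prey: 29+11-38=2; pred: 44+25-8=61
Step 4: prey: 2+0-3=0; pred: 61+2-12=51
First extinction: prey at step 4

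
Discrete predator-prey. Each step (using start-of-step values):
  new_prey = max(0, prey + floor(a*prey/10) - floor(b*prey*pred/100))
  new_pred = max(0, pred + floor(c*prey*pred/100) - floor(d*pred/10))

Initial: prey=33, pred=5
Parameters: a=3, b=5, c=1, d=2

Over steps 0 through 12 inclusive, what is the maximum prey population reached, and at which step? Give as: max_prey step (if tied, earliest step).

Answer: 43 6

Derivation:
Step 1: prey: 33+9-8=34; pred: 5+1-1=5
Step 2: prey: 34+10-8=36; pred: 5+1-1=5
Step 3: prey: 36+10-9=37; pred: 5+1-1=5
Step 4: prey: 37+11-9=39; pred: 5+1-1=5
Step 5: prey: 39+11-9=41; pred: 5+1-1=5
Step 6: prey: 41+12-10=43; pred: 5+2-1=6
Step 7: prey: 43+12-12=43; pred: 6+2-1=7
Step 8: prey: 43+12-15=40; pred: 7+3-1=9
Step 9: prey: 40+12-18=34; pred: 9+3-1=11
Step 10: prey: 34+10-18=26; pred: 11+3-2=12
Step 11: prey: 26+7-15=18; pred: 12+3-2=13
Step 12: prey: 18+5-11=12; pred: 13+2-2=13
Max prey = 43 at step 6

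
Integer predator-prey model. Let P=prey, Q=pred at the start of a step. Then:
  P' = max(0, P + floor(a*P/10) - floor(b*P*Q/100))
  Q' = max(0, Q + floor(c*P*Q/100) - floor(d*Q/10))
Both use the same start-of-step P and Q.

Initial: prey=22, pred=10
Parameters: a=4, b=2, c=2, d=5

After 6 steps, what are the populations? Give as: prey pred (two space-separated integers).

Step 1: prey: 22+8-4=26; pred: 10+4-5=9
Step 2: prey: 26+10-4=32; pred: 9+4-4=9
Step 3: prey: 32+12-5=39; pred: 9+5-4=10
Step 4: prey: 39+15-7=47; pred: 10+7-5=12
Step 5: prey: 47+18-11=54; pred: 12+11-6=17
Step 6: prey: 54+21-18=57; pred: 17+18-8=27

Answer: 57 27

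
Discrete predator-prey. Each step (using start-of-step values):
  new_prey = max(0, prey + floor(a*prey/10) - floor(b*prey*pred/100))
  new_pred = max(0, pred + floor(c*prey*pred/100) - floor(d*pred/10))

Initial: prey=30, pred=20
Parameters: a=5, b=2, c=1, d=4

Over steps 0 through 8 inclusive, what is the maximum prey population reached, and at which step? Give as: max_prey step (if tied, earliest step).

Step 1: prey: 30+15-12=33; pred: 20+6-8=18
Step 2: prey: 33+16-11=38; pred: 18+5-7=16
Step 3: prey: 38+19-12=45; pred: 16+6-6=16
Step 4: prey: 45+22-14=53; pred: 16+7-6=17
Step 5: prey: 53+26-18=61; pred: 17+9-6=20
Step 6: prey: 61+30-24=67; pred: 20+12-8=24
Step 7: prey: 67+33-32=68; pred: 24+16-9=31
Step 8: prey: 68+34-42=60; pred: 31+21-12=40
Max prey = 68 at step 7

Answer: 68 7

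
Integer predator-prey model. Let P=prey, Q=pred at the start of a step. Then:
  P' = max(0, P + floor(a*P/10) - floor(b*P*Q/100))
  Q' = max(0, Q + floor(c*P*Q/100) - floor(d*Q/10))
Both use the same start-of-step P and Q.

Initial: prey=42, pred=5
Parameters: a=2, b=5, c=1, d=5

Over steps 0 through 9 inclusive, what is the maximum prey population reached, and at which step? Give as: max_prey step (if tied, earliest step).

Answer: 46 9

Derivation:
Step 1: prey: 42+8-10=40; pred: 5+2-2=5
Step 2: prey: 40+8-10=38; pred: 5+2-2=5
Step 3: prey: 38+7-9=36; pred: 5+1-2=4
Step 4: prey: 36+7-7=36; pred: 4+1-2=3
Step 5: prey: 36+7-5=38; pred: 3+1-1=3
Step 6: prey: 38+7-5=40; pred: 3+1-1=3
Step 7: prey: 40+8-6=42; pred: 3+1-1=3
Step 8: prey: 42+8-6=44; pred: 3+1-1=3
Step 9: prey: 44+8-6=46; pred: 3+1-1=3
Max prey = 46 at step 9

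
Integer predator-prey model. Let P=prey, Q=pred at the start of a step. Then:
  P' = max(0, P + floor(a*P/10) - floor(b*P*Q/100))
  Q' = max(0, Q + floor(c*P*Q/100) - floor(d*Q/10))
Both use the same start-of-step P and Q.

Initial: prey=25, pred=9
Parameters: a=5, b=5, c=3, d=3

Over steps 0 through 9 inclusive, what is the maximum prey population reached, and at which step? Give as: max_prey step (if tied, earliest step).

Answer: 26 1

Derivation:
Step 1: prey: 25+12-11=26; pred: 9+6-2=13
Step 2: prey: 26+13-16=23; pred: 13+10-3=20
Step 3: prey: 23+11-23=11; pred: 20+13-6=27
Step 4: prey: 11+5-14=2; pred: 27+8-8=27
Step 5: prey: 2+1-2=1; pred: 27+1-8=20
Step 6: prey: 1+0-1=0; pred: 20+0-6=14
Step 7: prey: 0+0-0=0; pred: 14+0-4=10
Step 8: prey: 0+0-0=0; pred: 10+0-3=7
Step 9: prey: 0+0-0=0; pred: 7+0-2=5
Max prey = 26 at step 1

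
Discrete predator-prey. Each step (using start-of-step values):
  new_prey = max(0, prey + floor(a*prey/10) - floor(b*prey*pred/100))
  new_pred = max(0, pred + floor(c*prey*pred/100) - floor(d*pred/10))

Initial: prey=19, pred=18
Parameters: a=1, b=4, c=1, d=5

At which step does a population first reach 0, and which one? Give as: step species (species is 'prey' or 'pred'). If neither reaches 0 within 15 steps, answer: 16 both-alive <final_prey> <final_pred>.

Answer: 16 both-alive 4 1

Derivation:
Step 1: prey: 19+1-13=7; pred: 18+3-9=12
Step 2: prey: 7+0-3=4; pred: 12+0-6=6
Step 3: prey: 4+0-0=4; pred: 6+0-3=3
Step 4: prey: 4+0-0=4; pred: 3+0-1=2
Step 5: prey: 4+0-0=4; pred: 2+0-1=1
Step 6: prey: 4+0-0=4; pred: 1+0-0=1
Steps 7-15: state stable at prey=4, pred=1 (no change)
No extinction within 15 steps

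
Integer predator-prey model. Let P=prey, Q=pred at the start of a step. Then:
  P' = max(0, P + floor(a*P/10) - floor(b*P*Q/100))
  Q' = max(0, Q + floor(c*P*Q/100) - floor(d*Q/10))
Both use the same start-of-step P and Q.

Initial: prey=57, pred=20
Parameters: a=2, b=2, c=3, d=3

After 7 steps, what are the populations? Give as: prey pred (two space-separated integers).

Answer: 0 26

Derivation:
Step 1: prey: 57+11-22=46; pred: 20+34-6=48
Step 2: prey: 46+9-44=11; pred: 48+66-14=100
Step 3: prey: 11+2-22=0; pred: 100+33-30=103
Step 4: prey: 0+0-0=0; pred: 103+0-30=73
Step 5: prey: 0+0-0=0; pred: 73+0-21=52
Step 6: prey: 0+0-0=0; pred: 52+0-15=37
Step 7: prey: 0+0-0=0; pred: 37+0-11=26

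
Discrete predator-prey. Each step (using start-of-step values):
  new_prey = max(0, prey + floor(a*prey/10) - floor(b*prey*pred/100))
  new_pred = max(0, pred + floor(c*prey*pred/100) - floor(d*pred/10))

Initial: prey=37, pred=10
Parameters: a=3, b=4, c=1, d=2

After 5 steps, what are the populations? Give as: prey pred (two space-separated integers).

Answer: 14 14

Derivation:
Step 1: prey: 37+11-14=34; pred: 10+3-2=11
Step 2: prey: 34+10-14=30; pred: 11+3-2=12
Step 3: prey: 30+9-14=25; pred: 12+3-2=13
Step 4: prey: 25+7-13=19; pred: 13+3-2=14
Step 5: prey: 19+5-10=14; pred: 14+2-2=14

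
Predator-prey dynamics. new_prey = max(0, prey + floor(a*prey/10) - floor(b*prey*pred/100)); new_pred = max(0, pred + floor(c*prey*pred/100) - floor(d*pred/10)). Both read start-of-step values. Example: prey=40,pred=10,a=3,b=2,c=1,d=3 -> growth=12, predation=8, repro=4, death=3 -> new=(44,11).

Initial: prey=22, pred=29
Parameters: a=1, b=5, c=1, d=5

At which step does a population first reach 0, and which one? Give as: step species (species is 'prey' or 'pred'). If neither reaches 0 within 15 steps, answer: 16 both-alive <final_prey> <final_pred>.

Answer: 1 prey

Derivation:
Step 1: prey: 22+2-31=0; pred: 29+6-14=21
First extinction: prey at step 1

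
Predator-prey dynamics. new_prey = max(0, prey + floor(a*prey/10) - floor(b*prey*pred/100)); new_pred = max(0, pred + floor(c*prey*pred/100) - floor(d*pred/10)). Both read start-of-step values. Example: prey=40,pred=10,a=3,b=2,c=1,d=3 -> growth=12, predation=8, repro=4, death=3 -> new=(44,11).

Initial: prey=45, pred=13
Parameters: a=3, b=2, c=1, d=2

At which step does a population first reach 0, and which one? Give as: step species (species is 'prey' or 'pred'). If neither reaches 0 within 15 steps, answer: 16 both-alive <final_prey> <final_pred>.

Answer: 16 both-alive 6 8

Derivation:
Step 1: prey: 45+13-11=47; pred: 13+5-2=16
Step 2: prey: 47+14-15=46; pred: 16+7-3=20
Step 3: prey: 46+13-18=41; pred: 20+9-4=25
Step 4: prey: 41+12-20=33; pred: 25+10-5=30
Step 5: prey: 33+9-19=23; pred: 30+9-6=33
Step 6: prey: 23+6-15=14; pred: 33+7-6=34
Step 7: prey: 14+4-9=9; pred: 34+4-6=32
Step 8: prey: 9+2-5=6; pred: 32+2-6=28
Step 9: prey: 6+1-3=4; pred: 28+1-5=24
Step 10: prey: 4+1-1=4; pred: 24+0-4=20
Step 11: prey: 4+1-1=4; pred: 20+0-4=16
Step 12: prey: 4+1-1=4; pred: 16+0-3=13
Step 13: prey: 4+1-1=4; pred: 13+0-2=11
Step 14: prey: 4+1-0=5; pred: 11+0-2=9
Step 15: prey: 5+1-0=6; pred: 9+0-1=8
No extinction within 15 steps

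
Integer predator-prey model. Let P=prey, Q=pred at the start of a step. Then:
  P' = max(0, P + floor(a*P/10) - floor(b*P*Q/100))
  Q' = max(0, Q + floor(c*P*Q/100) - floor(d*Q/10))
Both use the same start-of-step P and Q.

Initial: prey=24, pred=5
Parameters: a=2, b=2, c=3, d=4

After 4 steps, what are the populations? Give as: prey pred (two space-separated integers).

Answer: 28 16

Derivation:
Step 1: prey: 24+4-2=26; pred: 5+3-2=6
Step 2: prey: 26+5-3=28; pred: 6+4-2=8
Step 3: prey: 28+5-4=29; pred: 8+6-3=11
Step 4: prey: 29+5-6=28; pred: 11+9-4=16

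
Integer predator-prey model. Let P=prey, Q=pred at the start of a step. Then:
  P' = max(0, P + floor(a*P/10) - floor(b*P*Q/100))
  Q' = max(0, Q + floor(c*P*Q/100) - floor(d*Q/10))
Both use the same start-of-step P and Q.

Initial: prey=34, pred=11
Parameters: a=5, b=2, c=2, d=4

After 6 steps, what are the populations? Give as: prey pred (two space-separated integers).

Answer: 0 81

Derivation:
Step 1: prey: 34+17-7=44; pred: 11+7-4=14
Step 2: prey: 44+22-12=54; pred: 14+12-5=21
Step 3: prey: 54+27-22=59; pred: 21+22-8=35
Step 4: prey: 59+29-41=47; pred: 35+41-14=62
Step 5: prey: 47+23-58=12; pred: 62+58-24=96
Step 6: prey: 12+6-23=0; pred: 96+23-38=81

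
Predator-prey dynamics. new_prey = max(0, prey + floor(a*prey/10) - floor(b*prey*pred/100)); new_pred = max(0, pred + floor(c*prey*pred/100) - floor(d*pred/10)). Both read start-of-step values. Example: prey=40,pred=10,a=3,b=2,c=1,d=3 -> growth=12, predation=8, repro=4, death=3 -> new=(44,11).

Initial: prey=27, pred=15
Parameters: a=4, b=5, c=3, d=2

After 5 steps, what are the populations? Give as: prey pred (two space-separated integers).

Answer: 0 19

Derivation:
Step 1: prey: 27+10-20=17; pred: 15+12-3=24
Step 2: prey: 17+6-20=3; pred: 24+12-4=32
Step 3: prey: 3+1-4=0; pred: 32+2-6=28
Step 4: prey: 0+0-0=0; pred: 28+0-5=23
Step 5: prey: 0+0-0=0; pred: 23+0-4=19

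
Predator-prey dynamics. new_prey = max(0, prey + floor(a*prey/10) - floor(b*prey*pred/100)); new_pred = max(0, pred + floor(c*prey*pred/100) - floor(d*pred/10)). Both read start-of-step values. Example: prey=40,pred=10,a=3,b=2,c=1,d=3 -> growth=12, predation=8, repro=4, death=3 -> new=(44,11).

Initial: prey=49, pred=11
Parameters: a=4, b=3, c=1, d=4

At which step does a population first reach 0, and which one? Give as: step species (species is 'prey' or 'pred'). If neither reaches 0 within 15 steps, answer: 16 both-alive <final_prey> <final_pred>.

Step 1: prey: 49+19-16=52; pred: 11+5-4=12
Step 2: prey: 52+20-18=54; pred: 12+6-4=14
Step 3: prey: 54+21-22=53; pred: 14+7-5=16
Step 4: prey: 53+21-25=49; pred: 16+8-6=18
Step 5: prey: 49+19-26=42; pred: 18+8-7=19
Step 6: prey: 42+16-23=35; pred: 19+7-7=19
Step 7: prey: 35+14-19=30; pred: 19+6-7=18
Step 8: prey: 30+12-16=26; pred: 18+5-7=16
Step 9: prey: 26+10-12=24; pred: 16+4-6=14
Step 10: prey: 24+9-10=23; pred: 14+3-5=12
Step 11: prey: 23+9-8=24; pred: 12+2-4=10
Step 12: prey: 24+9-7=26; pred: 10+2-4=8
Step 13: prey: 26+10-6=30; pred: 8+2-3=7
Step 14: prey: 30+12-6=36; pred: 7+2-2=7
Step 15: prey: 36+14-7=43; pred: 7+2-2=7
No extinction within 15 steps

Answer: 16 both-alive 43 7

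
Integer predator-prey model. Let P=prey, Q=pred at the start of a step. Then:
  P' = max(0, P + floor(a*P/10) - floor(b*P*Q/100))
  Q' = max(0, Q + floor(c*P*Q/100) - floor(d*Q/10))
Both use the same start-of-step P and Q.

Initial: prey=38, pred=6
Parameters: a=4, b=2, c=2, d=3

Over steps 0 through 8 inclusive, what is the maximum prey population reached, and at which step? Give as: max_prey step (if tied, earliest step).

Answer: 66 3

Derivation:
Step 1: prey: 38+15-4=49; pred: 6+4-1=9
Step 2: prey: 49+19-8=60; pred: 9+8-2=15
Step 3: prey: 60+24-18=66; pred: 15+18-4=29
Step 4: prey: 66+26-38=54; pred: 29+38-8=59
Step 5: prey: 54+21-63=12; pred: 59+63-17=105
Step 6: prey: 12+4-25=0; pred: 105+25-31=99
Step 7: prey: 0+0-0=0; pred: 99+0-29=70
Step 8: prey: 0+0-0=0; pred: 70+0-21=49
Max prey = 66 at step 3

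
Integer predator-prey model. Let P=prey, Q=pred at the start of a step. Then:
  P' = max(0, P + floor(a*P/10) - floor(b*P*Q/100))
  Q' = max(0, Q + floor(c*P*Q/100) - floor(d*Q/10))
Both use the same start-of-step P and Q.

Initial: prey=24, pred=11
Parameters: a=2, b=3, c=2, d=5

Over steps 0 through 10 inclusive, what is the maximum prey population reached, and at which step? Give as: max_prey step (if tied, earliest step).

Answer: 28 10

Derivation:
Step 1: prey: 24+4-7=21; pred: 11+5-5=11
Step 2: prey: 21+4-6=19; pred: 11+4-5=10
Step 3: prey: 19+3-5=17; pred: 10+3-5=8
Step 4: prey: 17+3-4=16; pred: 8+2-4=6
Step 5: prey: 16+3-2=17; pred: 6+1-3=4
Step 6: prey: 17+3-2=18; pred: 4+1-2=3
Step 7: prey: 18+3-1=20; pred: 3+1-1=3
Step 8: prey: 20+4-1=23; pred: 3+1-1=3
Step 9: prey: 23+4-2=25; pred: 3+1-1=3
Step 10: prey: 25+5-2=28; pred: 3+1-1=3
Max prey = 28 at step 10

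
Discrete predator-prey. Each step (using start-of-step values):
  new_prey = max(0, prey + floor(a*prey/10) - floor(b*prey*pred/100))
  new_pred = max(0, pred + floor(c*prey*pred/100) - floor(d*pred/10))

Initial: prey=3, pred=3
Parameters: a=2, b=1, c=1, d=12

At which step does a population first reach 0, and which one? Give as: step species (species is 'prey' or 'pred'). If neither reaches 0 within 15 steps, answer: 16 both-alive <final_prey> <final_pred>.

Step 1: prey: 3+0-0=3; pred: 3+0-3=0
First extinction: pred at step 1

Answer: 1 pred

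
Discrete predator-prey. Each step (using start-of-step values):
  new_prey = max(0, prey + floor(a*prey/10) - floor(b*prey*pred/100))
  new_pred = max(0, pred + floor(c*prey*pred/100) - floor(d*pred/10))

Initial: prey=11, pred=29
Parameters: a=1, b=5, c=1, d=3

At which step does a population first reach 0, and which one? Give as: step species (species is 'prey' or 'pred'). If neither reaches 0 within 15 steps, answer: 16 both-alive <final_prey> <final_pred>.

Step 1: prey: 11+1-15=0; pred: 29+3-8=24
First extinction: prey at step 1

Answer: 1 prey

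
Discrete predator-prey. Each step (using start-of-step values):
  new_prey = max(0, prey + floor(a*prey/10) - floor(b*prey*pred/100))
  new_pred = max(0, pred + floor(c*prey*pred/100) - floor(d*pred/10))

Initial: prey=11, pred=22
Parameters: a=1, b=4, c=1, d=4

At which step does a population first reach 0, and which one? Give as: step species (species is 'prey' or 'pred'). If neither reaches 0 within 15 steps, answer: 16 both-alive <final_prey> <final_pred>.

Step 1: prey: 11+1-9=3; pred: 22+2-8=16
Step 2: prey: 3+0-1=2; pred: 16+0-6=10
Step 3: prey: 2+0-0=2; pred: 10+0-4=6
Step 4: prey: 2+0-0=2; pred: 6+0-2=4
Step 5: prey: 2+0-0=2; pred: 4+0-1=3
Step 6: prey: 2+0-0=2; pred: 3+0-1=2
Step 7: prey: 2+0-0=2; pred: 2+0-0=2
Steps 8-15: state stable at prey=2, pred=2 (no change)
No extinction within 15 steps

Answer: 16 both-alive 2 2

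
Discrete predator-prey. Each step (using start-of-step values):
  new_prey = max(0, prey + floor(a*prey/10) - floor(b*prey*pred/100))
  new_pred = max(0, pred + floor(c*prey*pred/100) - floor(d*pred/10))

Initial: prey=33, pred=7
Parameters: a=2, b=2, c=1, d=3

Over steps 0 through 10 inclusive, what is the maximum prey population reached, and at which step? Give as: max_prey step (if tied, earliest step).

Step 1: prey: 33+6-4=35; pred: 7+2-2=7
Step 2: prey: 35+7-4=38; pred: 7+2-2=7
Step 3: prey: 38+7-5=40; pred: 7+2-2=7
Step 4: prey: 40+8-5=43; pred: 7+2-2=7
Step 5: prey: 43+8-6=45; pred: 7+3-2=8
Step 6: prey: 45+9-7=47; pred: 8+3-2=9
Step 7: prey: 47+9-8=48; pred: 9+4-2=11
Step 8: prey: 48+9-10=47; pred: 11+5-3=13
Step 9: prey: 47+9-12=44; pred: 13+6-3=16
Step 10: prey: 44+8-14=38; pred: 16+7-4=19
Max prey = 48 at step 7

Answer: 48 7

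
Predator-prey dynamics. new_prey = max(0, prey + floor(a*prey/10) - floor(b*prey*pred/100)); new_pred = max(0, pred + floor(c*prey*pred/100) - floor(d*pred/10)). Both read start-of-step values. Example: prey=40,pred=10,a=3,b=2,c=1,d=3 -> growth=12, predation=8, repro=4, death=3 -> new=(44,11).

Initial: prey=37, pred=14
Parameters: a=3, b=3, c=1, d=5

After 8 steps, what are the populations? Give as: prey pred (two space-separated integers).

Step 1: prey: 37+11-15=33; pred: 14+5-7=12
Step 2: prey: 33+9-11=31; pred: 12+3-6=9
Step 3: prey: 31+9-8=32; pred: 9+2-4=7
Step 4: prey: 32+9-6=35; pred: 7+2-3=6
Step 5: prey: 35+10-6=39; pred: 6+2-3=5
Step 6: prey: 39+11-5=45; pred: 5+1-2=4
Step 7: prey: 45+13-5=53; pred: 4+1-2=3
Step 8: prey: 53+15-4=64; pred: 3+1-1=3

Answer: 64 3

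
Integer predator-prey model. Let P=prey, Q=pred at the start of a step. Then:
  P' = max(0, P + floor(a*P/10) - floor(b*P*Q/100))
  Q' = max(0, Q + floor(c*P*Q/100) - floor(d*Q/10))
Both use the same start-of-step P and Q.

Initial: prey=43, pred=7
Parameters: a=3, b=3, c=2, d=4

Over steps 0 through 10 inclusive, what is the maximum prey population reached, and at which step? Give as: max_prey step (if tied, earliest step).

Answer: 46 1

Derivation:
Step 1: prey: 43+12-9=46; pred: 7+6-2=11
Step 2: prey: 46+13-15=44; pred: 11+10-4=17
Step 3: prey: 44+13-22=35; pred: 17+14-6=25
Step 4: prey: 35+10-26=19; pred: 25+17-10=32
Step 5: prey: 19+5-18=6; pred: 32+12-12=32
Step 6: prey: 6+1-5=2; pred: 32+3-12=23
Step 7: prey: 2+0-1=1; pred: 23+0-9=14
Step 8: prey: 1+0-0=1; pred: 14+0-5=9
Step 9: prey: 1+0-0=1; pred: 9+0-3=6
Step 10: prey: 1+0-0=1; pred: 6+0-2=4
Max prey = 46 at step 1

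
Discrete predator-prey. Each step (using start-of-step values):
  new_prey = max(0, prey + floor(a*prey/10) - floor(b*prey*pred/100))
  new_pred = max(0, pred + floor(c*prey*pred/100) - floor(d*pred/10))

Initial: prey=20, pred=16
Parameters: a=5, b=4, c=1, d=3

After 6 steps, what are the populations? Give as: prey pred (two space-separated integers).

Answer: 21 8

Derivation:
Step 1: prey: 20+10-12=18; pred: 16+3-4=15
Step 2: prey: 18+9-10=17; pred: 15+2-4=13
Step 3: prey: 17+8-8=17; pred: 13+2-3=12
Step 4: prey: 17+8-8=17; pred: 12+2-3=11
Step 5: prey: 17+8-7=18; pred: 11+1-3=9
Step 6: prey: 18+9-6=21; pred: 9+1-2=8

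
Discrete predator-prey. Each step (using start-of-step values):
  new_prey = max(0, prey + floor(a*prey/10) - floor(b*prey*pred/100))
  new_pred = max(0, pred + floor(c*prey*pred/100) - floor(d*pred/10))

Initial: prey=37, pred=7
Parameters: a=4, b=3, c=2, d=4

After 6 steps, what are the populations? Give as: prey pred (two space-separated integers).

Answer: 1 38

Derivation:
Step 1: prey: 37+14-7=44; pred: 7+5-2=10
Step 2: prey: 44+17-13=48; pred: 10+8-4=14
Step 3: prey: 48+19-20=47; pred: 14+13-5=22
Step 4: prey: 47+18-31=34; pred: 22+20-8=34
Step 5: prey: 34+13-34=13; pred: 34+23-13=44
Step 6: prey: 13+5-17=1; pred: 44+11-17=38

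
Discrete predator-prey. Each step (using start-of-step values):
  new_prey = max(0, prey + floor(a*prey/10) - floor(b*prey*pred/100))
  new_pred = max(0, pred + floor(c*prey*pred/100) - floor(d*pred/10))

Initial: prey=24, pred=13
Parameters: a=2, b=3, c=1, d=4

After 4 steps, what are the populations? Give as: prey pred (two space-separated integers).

Step 1: prey: 24+4-9=19; pred: 13+3-5=11
Step 2: prey: 19+3-6=16; pred: 11+2-4=9
Step 3: prey: 16+3-4=15; pred: 9+1-3=7
Step 4: prey: 15+3-3=15; pred: 7+1-2=6

Answer: 15 6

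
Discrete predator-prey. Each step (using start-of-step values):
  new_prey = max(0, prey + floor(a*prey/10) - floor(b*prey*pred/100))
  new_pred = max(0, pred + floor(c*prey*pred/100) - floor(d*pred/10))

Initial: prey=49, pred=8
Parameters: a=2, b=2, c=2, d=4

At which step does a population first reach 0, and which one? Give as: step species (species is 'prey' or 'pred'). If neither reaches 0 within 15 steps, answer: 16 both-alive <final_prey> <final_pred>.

Answer: 16 both-alive 1 2

Derivation:
Step 1: prey: 49+9-7=51; pred: 8+7-3=12
Step 2: prey: 51+10-12=49; pred: 12+12-4=20
Step 3: prey: 49+9-19=39; pred: 20+19-8=31
Step 4: prey: 39+7-24=22; pred: 31+24-12=43
Step 5: prey: 22+4-18=8; pred: 43+18-17=44
Step 6: prey: 8+1-7=2; pred: 44+7-17=34
Step 7: prey: 2+0-1=1; pred: 34+1-13=22
Step 8: prey: 1+0-0=1; pred: 22+0-8=14
Step 9: prey: 1+0-0=1; pred: 14+0-5=9
Step 10: prey: 1+0-0=1; pred: 9+0-3=6
Step 11: prey: 1+0-0=1; pred: 6+0-2=4
Step 12: prey: 1+0-0=1; pred: 4+0-1=3
Step 13: prey: 1+0-0=1; pred: 3+0-1=2
Step 14: prey: 1+0-0=1; pred: 2+0-0=2
Steps 15-15: state stable at prey=1, pred=2 (no change)
No extinction within 15 steps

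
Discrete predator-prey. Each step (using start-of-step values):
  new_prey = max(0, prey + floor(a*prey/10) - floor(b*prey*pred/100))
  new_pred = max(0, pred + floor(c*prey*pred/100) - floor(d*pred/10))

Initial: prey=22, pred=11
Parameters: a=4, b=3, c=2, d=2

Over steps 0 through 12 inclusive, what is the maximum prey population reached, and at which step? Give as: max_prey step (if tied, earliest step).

Answer: 24 2

Derivation:
Step 1: prey: 22+8-7=23; pred: 11+4-2=13
Step 2: prey: 23+9-8=24; pred: 13+5-2=16
Step 3: prey: 24+9-11=22; pred: 16+7-3=20
Step 4: prey: 22+8-13=17; pred: 20+8-4=24
Step 5: prey: 17+6-12=11; pred: 24+8-4=28
Step 6: prey: 11+4-9=6; pred: 28+6-5=29
Step 7: prey: 6+2-5=3; pred: 29+3-5=27
Step 8: prey: 3+1-2=2; pred: 27+1-5=23
Step 9: prey: 2+0-1=1; pred: 23+0-4=19
Step 10: prey: 1+0-0=1; pred: 19+0-3=16
Step 11: prey: 1+0-0=1; pred: 16+0-3=13
Step 12: prey: 1+0-0=1; pred: 13+0-2=11
Max prey = 24 at step 2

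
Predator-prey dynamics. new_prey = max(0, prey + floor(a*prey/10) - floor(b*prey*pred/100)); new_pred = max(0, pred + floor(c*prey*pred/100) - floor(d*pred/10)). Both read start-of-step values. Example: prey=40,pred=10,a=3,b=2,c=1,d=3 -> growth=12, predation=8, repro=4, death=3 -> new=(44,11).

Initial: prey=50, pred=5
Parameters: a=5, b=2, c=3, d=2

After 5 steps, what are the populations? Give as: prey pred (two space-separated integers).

Step 1: prey: 50+25-5=70; pred: 5+7-1=11
Step 2: prey: 70+35-15=90; pred: 11+23-2=32
Step 3: prey: 90+45-57=78; pred: 32+86-6=112
Step 4: prey: 78+39-174=0; pred: 112+262-22=352
Step 5: prey: 0+0-0=0; pred: 352+0-70=282

Answer: 0 282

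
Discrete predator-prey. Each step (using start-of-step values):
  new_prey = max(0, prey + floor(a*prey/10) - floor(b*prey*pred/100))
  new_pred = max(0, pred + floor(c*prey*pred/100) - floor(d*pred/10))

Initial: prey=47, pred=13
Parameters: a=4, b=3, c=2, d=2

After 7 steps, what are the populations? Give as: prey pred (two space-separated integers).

Answer: 0 29

Derivation:
Step 1: prey: 47+18-18=47; pred: 13+12-2=23
Step 2: prey: 47+18-32=33; pred: 23+21-4=40
Step 3: prey: 33+13-39=7; pred: 40+26-8=58
Step 4: prey: 7+2-12=0; pred: 58+8-11=55
Step 5: prey: 0+0-0=0; pred: 55+0-11=44
Step 6: prey: 0+0-0=0; pred: 44+0-8=36
Step 7: prey: 0+0-0=0; pred: 36+0-7=29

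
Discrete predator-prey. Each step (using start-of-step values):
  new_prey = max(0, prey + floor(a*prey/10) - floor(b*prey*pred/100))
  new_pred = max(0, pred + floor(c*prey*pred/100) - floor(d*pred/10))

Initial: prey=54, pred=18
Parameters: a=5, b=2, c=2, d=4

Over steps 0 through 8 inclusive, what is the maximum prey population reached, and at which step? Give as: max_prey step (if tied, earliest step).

Step 1: prey: 54+27-19=62; pred: 18+19-7=30
Step 2: prey: 62+31-37=56; pred: 30+37-12=55
Step 3: prey: 56+28-61=23; pred: 55+61-22=94
Step 4: prey: 23+11-43=0; pred: 94+43-37=100
Step 5: prey: 0+0-0=0; pred: 100+0-40=60
Step 6: prey: 0+0-0=0; pred: 60+0-24=36
Step 7: prey: 0+0-0=0; pred: 36+0-14=22
Step 8: prey: 0+0-0=0; pred: 22+0-8=14
Max prey = 62 at step 1

Answer: 62 1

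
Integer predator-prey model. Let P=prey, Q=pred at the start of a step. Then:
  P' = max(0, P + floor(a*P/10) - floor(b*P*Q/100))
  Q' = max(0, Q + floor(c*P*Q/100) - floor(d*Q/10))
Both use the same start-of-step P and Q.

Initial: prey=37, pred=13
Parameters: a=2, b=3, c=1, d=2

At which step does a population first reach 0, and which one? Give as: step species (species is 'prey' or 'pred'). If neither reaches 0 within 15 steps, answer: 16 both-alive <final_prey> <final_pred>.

Step 1: prey: 37+7-14=30; pred: 13+4-2=15
Step 2: prey: 30+6-13=23; pred: 15+4-3=16
Step 3: prey: 23+4-11=16; pred: 16+3-3=16
Step 4: prey: 16+3-7=12; pred: 16+2-3=15
Step 5: prey: 12+2-5=9; pred: 15+1-3=13
Step 6: prey: 9+1-3=7; pred: 13+1-2=12
Step 7: prey: 7+1-2=6; pred: 12+0-2=10
Step 8: prey: 6+1-1=6; pred: 10+0-2=8
Step 9: prey: 6+1-1=6; pred: 8+0-1=7
Step 10: prey: 6+1-1=6; pred: 7+0-1=6
Step 11: prey: 6+1-1=6; pred: 6+0-1=5
Step 12: prey: 6+1-0=7; pred: 5+0-1=4
Step 13: prey: 7+1-0=8; pred: 4+0-0=4
Step 14: prey: 8+1-0=9; pred: 4+0-0=4
Step 15: prey: 9+1-1=9; pred: 4+0-0=4
No extinction within 15 steps

Answer: 16 both-alive 9 4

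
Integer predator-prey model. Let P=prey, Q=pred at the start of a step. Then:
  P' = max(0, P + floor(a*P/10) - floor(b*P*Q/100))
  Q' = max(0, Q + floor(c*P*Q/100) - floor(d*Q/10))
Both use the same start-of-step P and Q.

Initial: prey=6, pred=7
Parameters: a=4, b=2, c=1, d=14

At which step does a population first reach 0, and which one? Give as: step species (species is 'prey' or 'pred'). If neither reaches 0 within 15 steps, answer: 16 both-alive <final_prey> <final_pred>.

Step 1: prey: 6+2-0=8; pred: 7+0-9=0
First extinction: pred at step 1

Answer: 1 pred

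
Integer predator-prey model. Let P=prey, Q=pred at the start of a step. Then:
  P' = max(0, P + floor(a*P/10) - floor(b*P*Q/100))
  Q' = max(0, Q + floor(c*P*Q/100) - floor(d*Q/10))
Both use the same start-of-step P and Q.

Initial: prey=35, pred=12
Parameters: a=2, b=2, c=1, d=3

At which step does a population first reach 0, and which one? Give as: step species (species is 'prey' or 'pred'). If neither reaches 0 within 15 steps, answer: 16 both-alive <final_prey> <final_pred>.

Step 1: prey: 35+7-8=34; pred: 12+4-3=13
Step 2: prey: 34+6-8=32; pred: 13+4-3=14
Step 3: prey: 32+6-8=30; pred: 14+4-4=14
Step 4: prey: 30+6-8=28; pred: 14+4-4=14
Step 5: prey: 28+5-7=26; pred: 14+3-4=13
Step 6: prey: 26+5-6=25; pred: 13+3-3=13
Step 7: prey: 25+5-6=24; pred: 13+3-3=13
Step 8: prey: 24+4-6=22; pred: 13+3-3=13
Step 9: prey: 22+4-5=21; pred: 13+2-3=12
Step 10: prey: 21+4-5=20; pred: 12+2-3=11
Step 11: prey: 20+4-4=20; pred: 11+2-3=10
Step 12: prey: 20+4-4=20; pred: 10+2-3=9
Step 13: prey: 20+4-3=21; pred: 9+1-2=8
Step 14: prey: 21+4-3=22; pred: 8+1-2=7
Step 15: prey: 22+4-3=23; pred: 7+1-2=6
No extinction within 15 steps

Answer: 16 both-alive 23 6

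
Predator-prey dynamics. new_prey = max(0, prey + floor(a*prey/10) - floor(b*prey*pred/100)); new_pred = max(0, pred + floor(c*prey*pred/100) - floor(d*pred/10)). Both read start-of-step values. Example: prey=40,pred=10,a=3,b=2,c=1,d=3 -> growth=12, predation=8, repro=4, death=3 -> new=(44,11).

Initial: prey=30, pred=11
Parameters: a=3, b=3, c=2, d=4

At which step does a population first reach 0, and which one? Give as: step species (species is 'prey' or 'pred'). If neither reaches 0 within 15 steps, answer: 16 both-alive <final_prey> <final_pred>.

Step 1: prey: 30+9-9=30; pred: 11+6-4=13
Step 2: prey: 30+9-11=28; pred: 13+7-5=15
Step 3: prey: 28+8-12=24; pred: 15+8-6=17
Step 4: prey: 24+7-12=19; pred: 17+8-6=19
Step 5: prey: 19+5-10=14; pred: 19+7-7=19
Step 6: prey: 14+4-7=11; pred: 19+5-7=17
Step 7: prey: 11+3-5=9; pred: 17+3-6=14
Step 8: prey: 9+2-3=8; pred: 14+2-5=11
Step 9: prey: 8+2-2=8; pred: 11+1-4=8
Step 10: prey: 8+2-1=9; pred: 8+1-3=6
Step 11: prey: 9+2-1=10; pred: 6+1-2=5
Step 12: prey: 10+3-1=12; pred: 5+1-2=4
Step 13: prey: 12+3-1=14; pred: 4+0-1=3
Step 14: prey: 14+4-1=17; pred: 3+0-1=2
Step 15: prey: 17+5-1=21; pred: 2+0-0=2
No extinction within 15 steps

Answer: 16 both-alive 21 2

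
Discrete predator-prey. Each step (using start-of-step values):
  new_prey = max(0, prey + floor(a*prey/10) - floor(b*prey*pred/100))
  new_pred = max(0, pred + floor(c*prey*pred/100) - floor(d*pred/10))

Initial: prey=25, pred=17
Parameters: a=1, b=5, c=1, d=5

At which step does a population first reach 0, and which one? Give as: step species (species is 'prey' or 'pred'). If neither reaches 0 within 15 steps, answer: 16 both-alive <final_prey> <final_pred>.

Step 1: prey: 25+2-21=6; pred: 17+4-8=13
Step 2: prey: 6+0-3=3; pred: 13+0-6=7
Step 3: prey: 3+0-1=2; pred: 7+0-3=4
Step 4: prey: 2+0-0=2; pred: 4+0-2=2
Step 5: prey: 2+0-0=2; pred: 2+0-1=1
Step 6: prey: 2+0-0=2; pred: 1+0-0=1
Steps 7-15: state stable at prey=2, pred=1 (no change)
No extinction within 15 steps

Answer: 16 both-alive 2 1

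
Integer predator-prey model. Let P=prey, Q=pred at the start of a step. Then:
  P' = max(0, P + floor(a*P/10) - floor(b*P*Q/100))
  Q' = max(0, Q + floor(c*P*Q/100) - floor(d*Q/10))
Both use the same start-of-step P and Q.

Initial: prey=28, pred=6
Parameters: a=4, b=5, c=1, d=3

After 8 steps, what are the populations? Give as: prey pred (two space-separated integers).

Answer: 45 9

Derivation:
Step 1: prey: 28+11-8=31; pred: 6+1-1=6
Step 2: prey: 31+12-9=34; pred: 6+1-1=6
Step 3: prey: 34+13-10=37; pred: 6+2-1=7
Step 4: prey: 37+14-12=39; pred: 7+2-2=7
Step 5: prey: 39+15-13=41; pred: 7+2-2=7
Step 6: prey: 41+16-14=43; pred: 7+2-2=7
Step 7: prey: 43+17-15=45; pred: 7+3-2=8
Step 8: prey: 45+18-18=45; pred: 8+3-2=9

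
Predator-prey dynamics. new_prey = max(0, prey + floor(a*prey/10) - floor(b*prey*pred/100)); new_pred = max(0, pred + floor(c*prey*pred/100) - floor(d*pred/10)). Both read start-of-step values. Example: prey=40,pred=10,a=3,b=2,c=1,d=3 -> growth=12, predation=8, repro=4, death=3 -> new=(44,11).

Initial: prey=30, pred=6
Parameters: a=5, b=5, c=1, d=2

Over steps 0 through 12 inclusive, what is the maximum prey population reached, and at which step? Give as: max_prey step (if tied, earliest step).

Answer: 54 4

Derivation:
Step 1: prey: 30+15-9=36; pred: 6+1-1=6
Step 2: prey: 36+18-10=44; pred: 6+2-1=7
Step 3: prey: 44+22-15=51; pred: 7+3-1=9
Step 4: prey: 51+25-22=54; pred: 9+4-1=12
Step 5: prey: 54+27-32=49; pred: 12+6-2=16
Step 6: prey: 49+24-39=34; pred: 16+7-3=20
Step 7: prey: 34+17-34=17; pred: 20+6-4=22
Step 8: prey: 17+8-18=7; pred: 22+3-4=21
Step 9: prey: 7+3-7=3; pred: 21+1-4=18
Step 10: prey: 3+1-2=2; pred: 18+0-3=15
Step 11: prey: 2+1-1=2; pred: 15+0-3=12
Step 12: prey: 2+1-1=2; pred: 12+0-2=10
Max prey = 54 at step 4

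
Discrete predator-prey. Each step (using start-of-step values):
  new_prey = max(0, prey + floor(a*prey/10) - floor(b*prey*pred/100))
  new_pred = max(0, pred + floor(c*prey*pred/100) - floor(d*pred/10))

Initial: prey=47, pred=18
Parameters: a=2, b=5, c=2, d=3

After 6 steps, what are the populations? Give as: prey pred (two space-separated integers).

Step 1: prey: 47+9-42=14; pred: 18+16-5=29
Step 2: prey: 14+2-20=0; pred: 29+8-8=29
Step 3: prey: 0+0-0=0; pred: 29+0-8=21
Step 4: prey: 0+0-0=0; pred: 21+0-6=15
Step 5: prey: 0+0-0=0; pred: 15+0-4=11
Step 6: prey: 0+0-0=0; pred: 11+0-3=8

Answer: 0 8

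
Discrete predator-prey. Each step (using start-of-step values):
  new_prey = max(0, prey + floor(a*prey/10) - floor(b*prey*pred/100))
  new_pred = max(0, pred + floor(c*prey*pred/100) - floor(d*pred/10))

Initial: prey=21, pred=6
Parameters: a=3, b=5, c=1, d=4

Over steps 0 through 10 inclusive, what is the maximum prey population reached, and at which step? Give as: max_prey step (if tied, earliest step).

Step 1: prey: 21+6-6=21; pred: 6+1-2=5
Step 2: prey: 21+6-5=22; pred: 5+1-2=4
Step 3: prey: 22+6-4=24; pred: 4+0-1=3
Step 4: prey: 24+7-3=28; pred: 3+0-1=2
Step 5: prey: 28+8-2=34; pred: 2+0-0=2
Step 6: prey: 34+10-3=41; pred: 2+0-0=2
Step 7: prey: 41+12-4=49; pred: 2+0-0=2
Step 8: prey: 49+14-4=59; pred: 2+0-0=2
Step 9: prey: 59+17-5=71; pred: 2+1-0=3
Step 10: prey: 71+21-10=82; pred: 3+2-1=4
Max prey = 82 at step 10

Answer: 82 10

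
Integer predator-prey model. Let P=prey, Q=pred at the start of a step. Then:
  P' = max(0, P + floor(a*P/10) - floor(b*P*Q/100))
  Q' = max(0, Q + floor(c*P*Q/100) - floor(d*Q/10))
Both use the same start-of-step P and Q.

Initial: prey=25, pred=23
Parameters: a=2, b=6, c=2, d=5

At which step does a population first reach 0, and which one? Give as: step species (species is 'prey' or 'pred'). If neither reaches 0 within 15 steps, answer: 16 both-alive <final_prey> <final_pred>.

Step 1: prey: 25+5-34=0; pred: 23+11-11=23
First extinction: prey at step 1

Answer: 1 prey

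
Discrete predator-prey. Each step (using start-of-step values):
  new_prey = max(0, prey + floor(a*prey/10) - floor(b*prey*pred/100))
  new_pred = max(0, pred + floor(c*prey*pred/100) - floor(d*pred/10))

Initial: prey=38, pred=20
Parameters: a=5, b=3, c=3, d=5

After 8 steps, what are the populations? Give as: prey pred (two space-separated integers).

Answer: 0 2

Derivation:
Step 1: prey: 38+19-22=35; pred: 20+22-10=32
Step 2: prey: 35+17-33=19; pred: 32+33-16=49
Step 3: prey: 19+9-27=1; pred: 49+27-24=52
Step 4: prey: 1+0-1=0; pred: 52+1-26=27
Step 5: prey: 0+0-0=0; pred: 27+0-13=14
Step 6: prey: 0+0-0=0; pred: 14+0-7=7
Step 7: prey: 0+0-0=0; pred: 7+0-3=4
Step 8: prey: 0+0-0=0; pred: 4+0-2=2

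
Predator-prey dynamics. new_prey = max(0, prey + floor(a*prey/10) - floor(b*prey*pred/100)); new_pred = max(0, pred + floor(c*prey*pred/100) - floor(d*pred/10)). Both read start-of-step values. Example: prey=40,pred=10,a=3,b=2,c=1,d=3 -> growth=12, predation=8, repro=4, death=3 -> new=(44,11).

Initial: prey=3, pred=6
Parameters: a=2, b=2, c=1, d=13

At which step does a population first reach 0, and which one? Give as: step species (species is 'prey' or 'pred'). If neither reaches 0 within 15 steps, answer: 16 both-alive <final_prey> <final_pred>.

Step 1: prey: 3+0-0=3; pred: 6+0-7=0
First extinction: pred at step 1

Answer: 1 pred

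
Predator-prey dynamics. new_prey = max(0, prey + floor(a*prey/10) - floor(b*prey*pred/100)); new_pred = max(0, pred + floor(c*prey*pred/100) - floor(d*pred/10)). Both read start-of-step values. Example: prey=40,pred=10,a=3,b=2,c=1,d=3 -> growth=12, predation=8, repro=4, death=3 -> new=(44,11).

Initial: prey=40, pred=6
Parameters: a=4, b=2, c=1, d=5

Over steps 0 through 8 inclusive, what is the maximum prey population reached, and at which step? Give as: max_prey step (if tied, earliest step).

Step 1: prey: 40+16-4=52; pred: 6+2-3=5
Step 2: prey: 52+20-5=67; pred: 5+2-2=5
Step 3: prey: 67+26-6=87; pred: 5+3-2=6
Step 4: prey: 87+34-10=111; pred: 6+5-3=8
Step 5: prey: 111+44-17=138; pred: 8+8-4=12
Step 6: prey: 138+55-33=160; pred: 12+16-6=22
Step 7: prey: 160+64-70=154; pred: 22+35-11=46
Step 8: prey: 154+61-141=74; pred: 46+70-23=93
Max prey = 160 at step 6

Answer: 160 6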